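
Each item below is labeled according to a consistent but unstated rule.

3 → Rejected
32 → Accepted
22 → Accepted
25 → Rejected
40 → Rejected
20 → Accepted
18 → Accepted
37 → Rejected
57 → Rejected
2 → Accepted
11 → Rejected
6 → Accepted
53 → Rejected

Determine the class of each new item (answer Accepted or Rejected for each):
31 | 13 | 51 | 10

Rejected, Rejected, Rejected, Accepted

The pattern is that an item is 'Accepted' exactly when: even AND at most 32.
Rejected: 31, since 31 is odd, 31 ≤ 32. Rejected: 13, since 13 is odd, 13 ≤ 32. Rejected: 51, since 51 is odd, 51 > 32. Accepted: 10, since 10 is even, 10 ≤ 32.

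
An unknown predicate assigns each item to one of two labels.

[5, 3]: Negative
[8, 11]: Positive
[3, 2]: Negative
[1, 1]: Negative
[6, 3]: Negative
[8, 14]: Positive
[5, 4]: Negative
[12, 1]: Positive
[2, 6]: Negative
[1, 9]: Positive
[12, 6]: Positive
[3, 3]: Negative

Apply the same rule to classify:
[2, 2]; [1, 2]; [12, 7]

Negative, Negative, Positive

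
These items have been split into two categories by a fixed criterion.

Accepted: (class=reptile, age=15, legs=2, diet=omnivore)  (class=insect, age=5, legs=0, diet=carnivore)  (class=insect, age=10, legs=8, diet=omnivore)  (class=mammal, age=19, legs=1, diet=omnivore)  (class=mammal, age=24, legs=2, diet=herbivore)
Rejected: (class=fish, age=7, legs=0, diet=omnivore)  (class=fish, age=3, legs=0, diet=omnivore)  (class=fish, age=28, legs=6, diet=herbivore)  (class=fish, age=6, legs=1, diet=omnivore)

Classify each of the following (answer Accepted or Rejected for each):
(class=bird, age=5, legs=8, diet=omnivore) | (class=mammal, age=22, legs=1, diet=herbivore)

Accepted, Accepted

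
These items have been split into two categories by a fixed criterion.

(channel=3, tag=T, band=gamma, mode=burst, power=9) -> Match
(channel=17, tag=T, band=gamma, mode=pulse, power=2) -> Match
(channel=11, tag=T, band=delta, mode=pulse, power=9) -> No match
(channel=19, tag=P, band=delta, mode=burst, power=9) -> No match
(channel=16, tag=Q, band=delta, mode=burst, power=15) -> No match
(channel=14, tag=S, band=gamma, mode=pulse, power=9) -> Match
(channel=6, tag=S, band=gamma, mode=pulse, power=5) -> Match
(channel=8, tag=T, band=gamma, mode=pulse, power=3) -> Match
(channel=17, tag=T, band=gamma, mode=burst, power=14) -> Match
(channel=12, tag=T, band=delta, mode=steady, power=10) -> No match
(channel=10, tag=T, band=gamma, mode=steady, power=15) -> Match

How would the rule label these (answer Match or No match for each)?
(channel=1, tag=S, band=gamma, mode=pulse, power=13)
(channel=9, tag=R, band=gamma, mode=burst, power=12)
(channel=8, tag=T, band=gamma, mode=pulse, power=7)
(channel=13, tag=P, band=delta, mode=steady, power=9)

The common property of the 'Match' items is: band is gamma. No 'No match' item has it.

Match, Match, Match, No match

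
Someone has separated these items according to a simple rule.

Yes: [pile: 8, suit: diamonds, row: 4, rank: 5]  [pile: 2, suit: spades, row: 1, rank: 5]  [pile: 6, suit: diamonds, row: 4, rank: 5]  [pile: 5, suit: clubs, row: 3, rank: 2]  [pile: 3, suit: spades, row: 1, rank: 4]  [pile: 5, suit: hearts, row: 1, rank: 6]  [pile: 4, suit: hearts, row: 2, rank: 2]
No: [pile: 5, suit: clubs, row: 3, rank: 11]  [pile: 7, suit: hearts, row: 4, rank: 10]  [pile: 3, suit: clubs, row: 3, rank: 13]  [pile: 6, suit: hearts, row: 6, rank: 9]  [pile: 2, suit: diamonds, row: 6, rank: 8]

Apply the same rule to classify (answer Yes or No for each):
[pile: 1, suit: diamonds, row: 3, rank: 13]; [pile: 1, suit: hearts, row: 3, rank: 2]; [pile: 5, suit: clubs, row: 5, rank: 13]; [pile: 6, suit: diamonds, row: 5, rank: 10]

No, Yes, No, No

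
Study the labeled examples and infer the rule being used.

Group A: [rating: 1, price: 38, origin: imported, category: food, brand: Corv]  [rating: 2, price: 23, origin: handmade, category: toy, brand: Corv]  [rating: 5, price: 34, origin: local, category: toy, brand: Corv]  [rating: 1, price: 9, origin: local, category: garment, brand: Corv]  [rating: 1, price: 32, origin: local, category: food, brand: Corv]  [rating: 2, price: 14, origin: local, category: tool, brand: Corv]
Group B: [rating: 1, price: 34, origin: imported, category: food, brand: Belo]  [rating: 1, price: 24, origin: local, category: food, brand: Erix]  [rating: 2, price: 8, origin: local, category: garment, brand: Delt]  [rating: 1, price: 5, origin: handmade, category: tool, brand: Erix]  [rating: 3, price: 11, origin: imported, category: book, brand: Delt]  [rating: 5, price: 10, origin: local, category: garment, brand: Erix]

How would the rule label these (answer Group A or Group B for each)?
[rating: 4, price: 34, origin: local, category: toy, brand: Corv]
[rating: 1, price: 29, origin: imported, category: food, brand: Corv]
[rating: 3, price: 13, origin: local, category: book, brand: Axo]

Group A, Group A, Group B

All 'Group A' examples share one property — brand is Corv — and every 'Group B' example lacks it.
[rating: 4, price: 34, origin: local, category: toy, brand: Corv] → brand is Corv → Group A.
[rating: 1, price: 29, origin: imported, category: food, brand: Corv] → brand is Corv → Group A.
[rating: 3, price: 13, origin: local, category: book, brand: Axo] → brand is Axo → Group B.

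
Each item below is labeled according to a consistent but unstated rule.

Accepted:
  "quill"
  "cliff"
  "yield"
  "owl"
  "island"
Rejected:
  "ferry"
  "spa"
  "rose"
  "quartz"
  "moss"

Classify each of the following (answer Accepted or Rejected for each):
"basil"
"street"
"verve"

Accepted, Rejected, Rejected

Checking candidate rules against both groups, what survives is: contains 'l'.
"basil": has 'l' — checks out, so Accepted. "street": no 'l' — doesn't match, so Rejected. "verve": no 'l' — doesn't match, so Rejected.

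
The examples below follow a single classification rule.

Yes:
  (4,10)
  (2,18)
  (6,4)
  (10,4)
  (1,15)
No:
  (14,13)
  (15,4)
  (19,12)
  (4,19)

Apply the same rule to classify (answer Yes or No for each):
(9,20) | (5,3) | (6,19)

No, Yes, No

Every 'Yes' example satisfies: sum is even. None of the 'No' examples do.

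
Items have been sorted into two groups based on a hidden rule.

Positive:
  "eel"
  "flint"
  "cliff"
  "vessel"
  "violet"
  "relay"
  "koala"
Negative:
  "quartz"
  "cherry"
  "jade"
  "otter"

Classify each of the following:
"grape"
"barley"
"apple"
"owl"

Rule: contains 'l'. This holds for each 'Positive' example and fails for each 'Negative' one.
"grape": no 'l', fails this test → Negative.
"barley": has 'l', passes → Positive.
"apple": has 'l', passes → Positive.
"owl": has 'l', passes → Positive.

Negative, Positive, Positive, Positive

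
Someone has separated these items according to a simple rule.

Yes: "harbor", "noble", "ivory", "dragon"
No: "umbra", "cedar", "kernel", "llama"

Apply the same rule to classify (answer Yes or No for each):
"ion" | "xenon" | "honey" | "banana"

Yes, Yes, Yes, No

The simplest hypothesis consistent with all the labels is: contains 'o'.
"ion" — has 'o', hence Yes.
"xenon" — has 'o', hence Yes.
"honey" — has 'o', hence Yes.
"banana" — no 'o', hence No.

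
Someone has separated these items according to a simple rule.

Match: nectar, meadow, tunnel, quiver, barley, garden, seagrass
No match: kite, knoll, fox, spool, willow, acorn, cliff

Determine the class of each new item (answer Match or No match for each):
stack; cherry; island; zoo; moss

No match, Match, No match, No match, No match

'Match' ⟺ length ≥ 5 AND contains 'e'.
stack: length 5, no 'e' — does not fit, so No match.
cherry: length 6, has 'e' — qualifies, so Match.
island: length 6, no 'e' — does not fit, so No match.
zoo: length 3, no 'e' — does not fit, so No match.
moss: length 4, no 'e' — does not fit, so No match.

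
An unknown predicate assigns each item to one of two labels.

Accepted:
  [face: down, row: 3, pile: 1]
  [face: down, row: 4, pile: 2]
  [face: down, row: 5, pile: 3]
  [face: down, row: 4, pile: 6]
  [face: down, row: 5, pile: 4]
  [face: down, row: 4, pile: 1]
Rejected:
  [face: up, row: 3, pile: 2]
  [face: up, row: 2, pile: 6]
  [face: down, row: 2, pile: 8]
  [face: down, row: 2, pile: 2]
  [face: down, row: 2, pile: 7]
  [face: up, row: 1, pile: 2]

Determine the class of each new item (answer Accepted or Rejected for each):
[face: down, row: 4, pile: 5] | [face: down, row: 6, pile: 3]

The common property of the 'Accepted' items is: face is down AND row ≥ 3. No 'Rejected' item has it.
Accepted: [face: down, row: 4, pile: 5], since face is down, row = 4.
Accepted: [face: down, row: 6, pile: 3], since face is down, row = 6.

Accepted, Accepted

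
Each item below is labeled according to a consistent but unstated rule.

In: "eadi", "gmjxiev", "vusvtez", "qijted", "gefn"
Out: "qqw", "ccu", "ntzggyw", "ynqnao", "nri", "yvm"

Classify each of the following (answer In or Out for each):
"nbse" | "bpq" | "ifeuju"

Comparing the two groups points to one rule — contains 'e'.
"nbse": In (has 'e'). "bpq": Out (no 'e'). "ifeuju": In (has 'e').

In, Out, In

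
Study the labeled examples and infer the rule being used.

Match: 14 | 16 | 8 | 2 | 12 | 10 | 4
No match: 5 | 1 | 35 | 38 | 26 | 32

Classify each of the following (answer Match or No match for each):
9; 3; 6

One predicate separates the groups cleanly: even AND at most 16.
9 — 9 is odd, 9 ≤ 16, hence No match. 3 — 3 is odd, 3 ≤ 16, hence No match. 6 — 6 is even, 6 ≤ 16, hence Match.

No match, No match, Match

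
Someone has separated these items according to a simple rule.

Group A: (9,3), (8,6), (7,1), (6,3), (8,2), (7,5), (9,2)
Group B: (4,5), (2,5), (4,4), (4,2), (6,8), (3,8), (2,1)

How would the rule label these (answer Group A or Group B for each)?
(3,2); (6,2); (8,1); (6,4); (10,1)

Group B, Group A, Group A, Group A, Group A

The rule appears to be: first > second AND sum ≥ 7.
(3,2): 3 > 2, 3+2 = 5, fails the rule → Group B.
(6,2): 6 > 2, 6+2 = 8, passes → Group A.
(8,1): 8 > 1, 8+1 = 9, passes → Group A.
(6,4): 6 > 4, 6+4 = 10, passes → Group A.
(10,1): 10 > 1, 10+1 = 11, passes → Group A.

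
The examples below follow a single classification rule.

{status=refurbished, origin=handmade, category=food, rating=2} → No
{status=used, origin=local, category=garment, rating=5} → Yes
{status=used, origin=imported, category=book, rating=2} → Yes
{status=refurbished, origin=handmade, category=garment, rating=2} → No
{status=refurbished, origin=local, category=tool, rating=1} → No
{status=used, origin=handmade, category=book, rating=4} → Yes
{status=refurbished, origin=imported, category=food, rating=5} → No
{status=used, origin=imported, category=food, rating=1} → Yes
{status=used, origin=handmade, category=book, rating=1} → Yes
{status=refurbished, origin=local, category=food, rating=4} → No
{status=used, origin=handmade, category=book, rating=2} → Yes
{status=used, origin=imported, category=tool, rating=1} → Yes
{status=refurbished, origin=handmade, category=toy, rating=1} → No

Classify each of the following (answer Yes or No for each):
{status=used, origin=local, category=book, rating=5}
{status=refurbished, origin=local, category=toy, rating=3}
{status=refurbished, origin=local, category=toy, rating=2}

The distinguishing property — status is used — holds for all the 'Yes' cases and none of the 'No' cases.
{status=used, origin=local, category=book, rating=5}: status is used — satisfies this, so Yes. {status=refurbished, origin=local, category=toy, rating=3}: status is refurbished — doesn't qualify, so No. {status=refurbished, origin=local, category=toy, rating=2}: status is refurbished — doesn't qualify, so No.

Yes, No, No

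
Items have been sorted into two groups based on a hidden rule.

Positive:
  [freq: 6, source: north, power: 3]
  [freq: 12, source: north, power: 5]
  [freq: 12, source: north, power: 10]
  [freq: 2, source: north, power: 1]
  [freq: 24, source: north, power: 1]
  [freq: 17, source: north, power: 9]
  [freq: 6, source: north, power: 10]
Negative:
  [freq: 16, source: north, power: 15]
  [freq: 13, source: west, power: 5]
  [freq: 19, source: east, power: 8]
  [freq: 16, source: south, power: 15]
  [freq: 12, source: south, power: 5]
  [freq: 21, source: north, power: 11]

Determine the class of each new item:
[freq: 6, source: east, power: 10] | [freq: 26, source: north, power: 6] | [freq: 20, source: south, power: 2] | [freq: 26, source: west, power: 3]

Negative, Positive, Negative, Negative

The distinguishing property — source is north AND power ≤ 10 — holds for all the 'Positive' cases and none of the 'Negative' cases.
[freq: 6, source: east, power: 10]: source is east, power = 10 — doesn't qualify, so Negative.
[freq: 26, source: north, power: 6]: source is north, power = 6 — passes, so Positive.
[freq: 20, source: south, power: 2]: source is south, power = 2 — doesn't qualify, so Negative.
[freq: 26, source: west, power: 3]: source is west, power = 3 — doesn't qualify, so Negative.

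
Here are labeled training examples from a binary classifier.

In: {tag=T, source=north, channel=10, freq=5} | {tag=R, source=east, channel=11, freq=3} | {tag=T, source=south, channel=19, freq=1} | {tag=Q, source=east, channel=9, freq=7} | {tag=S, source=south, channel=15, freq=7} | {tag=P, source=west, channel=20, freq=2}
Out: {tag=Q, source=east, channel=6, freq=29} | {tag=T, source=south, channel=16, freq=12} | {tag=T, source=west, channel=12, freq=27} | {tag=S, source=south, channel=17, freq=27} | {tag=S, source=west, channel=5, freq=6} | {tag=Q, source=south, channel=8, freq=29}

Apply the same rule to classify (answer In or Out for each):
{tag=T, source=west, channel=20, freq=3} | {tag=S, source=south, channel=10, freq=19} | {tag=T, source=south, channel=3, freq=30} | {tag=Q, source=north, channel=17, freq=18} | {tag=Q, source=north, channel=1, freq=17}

The distinguishing property — freq ≤ 7 AND channel ≥ 6 — holds for all the 'In' cases and none of the 'Out' cases.
{tag=T, source=west, channel=20, freq=3}: freq = 3, channel = 20 — fits, so In.
{tag=S, source=south, channel=10, freq=19}: freq = 19, channel = 10 — does not satisfy this, so Out.
{tag=T, source=south, channel=3, freq=30}: freq = 30, channel = 3 — does not satisfy this, so Out.
{tag=Q, source=north, channel=17, freq=18}: freq = 18, channel = 17 — does not satisfy this, so Out.
{tag=Q, source=north, channel=1, freq=17}: freq = 17, channel = 1 — does not satisfy this, so Out.

In, Out, Out, Out, Out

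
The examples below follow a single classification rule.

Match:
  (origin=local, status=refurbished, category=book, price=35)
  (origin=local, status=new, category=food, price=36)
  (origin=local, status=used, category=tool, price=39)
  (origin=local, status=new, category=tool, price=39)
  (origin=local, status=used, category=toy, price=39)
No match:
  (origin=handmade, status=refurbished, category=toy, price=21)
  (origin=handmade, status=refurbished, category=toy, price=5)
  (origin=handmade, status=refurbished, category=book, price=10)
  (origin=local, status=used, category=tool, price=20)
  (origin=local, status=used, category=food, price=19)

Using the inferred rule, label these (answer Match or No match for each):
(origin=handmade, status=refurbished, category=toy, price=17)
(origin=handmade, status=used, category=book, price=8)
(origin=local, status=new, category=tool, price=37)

No match, No match, Match

A rule that fits every label: price ≥ 35 — true of each 'Match' example, false of each 'No match' one.
(origin=handmade, status=refurbished, category=toy, price=17): No match (price = 17).
(origin=handmade, status=used, category=book, price=8): No match (price = 8).
(origin=local, status=new, category=tool, price=37): Match (price = 37).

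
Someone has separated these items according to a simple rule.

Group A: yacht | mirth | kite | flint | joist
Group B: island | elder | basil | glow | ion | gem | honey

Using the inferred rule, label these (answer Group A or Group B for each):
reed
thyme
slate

Group B, Group A, Group A

The pattern is that an item is 'Group A' exactly when: contains 't'.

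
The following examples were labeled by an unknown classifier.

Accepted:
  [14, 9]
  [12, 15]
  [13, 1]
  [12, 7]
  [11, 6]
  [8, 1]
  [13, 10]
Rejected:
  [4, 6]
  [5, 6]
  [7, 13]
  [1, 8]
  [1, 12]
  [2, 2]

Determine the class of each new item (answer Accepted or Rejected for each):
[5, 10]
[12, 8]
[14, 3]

One predicate separates the groups cleanly: first ≥ 8.
[5, 10] — first 5, hence Rejected. [12, 8] — first 12, hence Accepted. [14, 3] — first 14, hence Accepted.

Rejected, Accepted, Accepted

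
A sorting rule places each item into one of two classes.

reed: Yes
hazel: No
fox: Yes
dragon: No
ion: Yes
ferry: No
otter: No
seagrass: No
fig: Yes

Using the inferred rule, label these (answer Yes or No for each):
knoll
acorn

No, No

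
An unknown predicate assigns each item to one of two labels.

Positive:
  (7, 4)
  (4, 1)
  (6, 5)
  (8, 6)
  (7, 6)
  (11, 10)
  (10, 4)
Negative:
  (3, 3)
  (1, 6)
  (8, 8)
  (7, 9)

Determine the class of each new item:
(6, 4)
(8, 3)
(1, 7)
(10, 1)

Positive, Positive, Negative, Positive

A rule that fits every label: first > second — true of each 'Positive' example, false of each 'Negative' one.
(6, 4): Positive (6 > 4). (8, 3): Positive (8 > 3). (1, 7): Negative (1 < 7). (10, 1): Positive (10 > 1).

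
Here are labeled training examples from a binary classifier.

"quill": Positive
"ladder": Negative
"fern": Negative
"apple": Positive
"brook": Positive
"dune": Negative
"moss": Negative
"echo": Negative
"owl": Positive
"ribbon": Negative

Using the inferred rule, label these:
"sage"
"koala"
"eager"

Negative, Positive, Positive

The rule appears to be: odd length.
"sage" → length 4 → Negative.
"koala" → length 5 → Positive.
"eager" → length 5 → Positive.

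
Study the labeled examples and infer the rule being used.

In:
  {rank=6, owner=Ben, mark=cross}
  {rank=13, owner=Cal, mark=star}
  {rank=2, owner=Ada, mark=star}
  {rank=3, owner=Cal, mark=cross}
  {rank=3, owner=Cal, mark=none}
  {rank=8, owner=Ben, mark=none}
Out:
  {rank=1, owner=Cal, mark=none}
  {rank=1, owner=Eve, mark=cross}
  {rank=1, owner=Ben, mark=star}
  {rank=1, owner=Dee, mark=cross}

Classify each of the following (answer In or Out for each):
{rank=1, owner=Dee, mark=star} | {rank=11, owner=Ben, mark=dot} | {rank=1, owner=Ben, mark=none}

Out, In, Out

Every 'In' example satisfies: rank ≥ 2. None of the 'Out' examples do.
{rank=1, owner=Dee, mark=star} → rank = 1 → Out.
{rank=11, owner=Ben, mark=dot} → rank = 11 → In.
{rank=1, owner=Ben, mark=none} → rank = 1 → Out.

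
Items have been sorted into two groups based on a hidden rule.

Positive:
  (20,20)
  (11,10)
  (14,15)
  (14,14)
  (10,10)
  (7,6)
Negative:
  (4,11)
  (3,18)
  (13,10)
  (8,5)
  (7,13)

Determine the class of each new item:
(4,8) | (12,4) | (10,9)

Negative, Negative, Positive

All 'Positive' examples share one property — |first − second| ≤ 1 — and every 'Negative' example lacks it.
(4,8): |4−8| = 4 — doesn't match, so Negative.
(12,4): |12−4| = 8 — doesn't match, so Negative.
(10,9): |10−9| = 1 — checks out, so Positive.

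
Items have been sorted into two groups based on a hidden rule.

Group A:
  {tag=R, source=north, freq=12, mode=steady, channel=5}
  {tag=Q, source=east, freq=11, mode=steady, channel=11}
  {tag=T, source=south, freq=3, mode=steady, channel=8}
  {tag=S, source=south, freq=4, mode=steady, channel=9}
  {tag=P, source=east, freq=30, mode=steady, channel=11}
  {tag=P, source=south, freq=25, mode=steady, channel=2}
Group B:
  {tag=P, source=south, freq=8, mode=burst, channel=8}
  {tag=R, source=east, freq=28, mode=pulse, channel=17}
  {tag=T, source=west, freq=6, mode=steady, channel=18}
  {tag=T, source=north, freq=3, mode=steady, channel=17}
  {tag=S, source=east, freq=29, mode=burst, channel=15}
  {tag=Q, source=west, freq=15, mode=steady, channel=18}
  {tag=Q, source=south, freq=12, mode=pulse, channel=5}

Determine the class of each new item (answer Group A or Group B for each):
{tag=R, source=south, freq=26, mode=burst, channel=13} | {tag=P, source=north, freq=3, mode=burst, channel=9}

Group B, Group B

All 'Group A' examples share one property — mode is steady AND channel ≤ 11 — and every 'Group B' example lacks it.
{tag=R, source=south, freq=26, mode=burst, channel=13}: Group B (mode is burst, channel = 13).
{tag=P, source=north, freq=3, mode=burst, channel=9}: Group B (mode is burst, channel = 9).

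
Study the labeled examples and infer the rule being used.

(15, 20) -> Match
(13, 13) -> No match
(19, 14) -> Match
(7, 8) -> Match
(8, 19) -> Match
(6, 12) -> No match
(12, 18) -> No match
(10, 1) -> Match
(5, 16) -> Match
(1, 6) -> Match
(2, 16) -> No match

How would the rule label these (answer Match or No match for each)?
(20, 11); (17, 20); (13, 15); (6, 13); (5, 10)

Looking at the examples, the only property every 'Match' case has and every 'No match' case lacks is: sum is odd.

Match, Match, No match, Match, Match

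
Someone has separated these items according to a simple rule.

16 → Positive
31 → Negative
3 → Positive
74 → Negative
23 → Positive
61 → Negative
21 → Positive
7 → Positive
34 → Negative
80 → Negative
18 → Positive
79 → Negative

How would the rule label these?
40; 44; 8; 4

The pattern is that an item is 'Positive' exactly when: at most 23.
40: Negative (40 > 23).
44: Negative (44 > 23).
8: Positive (8 ≤ 23).
4: Positive (4 ≤ 23).

Negative, Negative, Positive, Positive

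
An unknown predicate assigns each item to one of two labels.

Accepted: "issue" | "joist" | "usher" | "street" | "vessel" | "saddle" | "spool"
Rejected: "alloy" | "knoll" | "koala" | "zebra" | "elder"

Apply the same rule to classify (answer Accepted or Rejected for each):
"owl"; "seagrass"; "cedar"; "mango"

Rejected, Accepted, Rejected, Rejected

Comparing the two groups points to one rule — contains 's'.
"owl" → no 's' → Rejected. "seagrass" → has 's' → Accepted. "cedar" → no 's' → Rejected. "mango" → no 's' → Rejected.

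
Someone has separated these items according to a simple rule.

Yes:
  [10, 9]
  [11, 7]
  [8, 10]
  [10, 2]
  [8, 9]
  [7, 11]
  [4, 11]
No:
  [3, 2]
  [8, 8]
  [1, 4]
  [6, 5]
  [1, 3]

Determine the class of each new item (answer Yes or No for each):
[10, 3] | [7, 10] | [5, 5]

The distinguishing property — max ≥ 9 — holds for all the 'Yes' cases and none of the 'No' cases.
[10, 3] — max 10, hence Yes.
[7, 10] — max 10, hence Yes.
[5, 5] — max 5, hence No.

Yes, Yes, No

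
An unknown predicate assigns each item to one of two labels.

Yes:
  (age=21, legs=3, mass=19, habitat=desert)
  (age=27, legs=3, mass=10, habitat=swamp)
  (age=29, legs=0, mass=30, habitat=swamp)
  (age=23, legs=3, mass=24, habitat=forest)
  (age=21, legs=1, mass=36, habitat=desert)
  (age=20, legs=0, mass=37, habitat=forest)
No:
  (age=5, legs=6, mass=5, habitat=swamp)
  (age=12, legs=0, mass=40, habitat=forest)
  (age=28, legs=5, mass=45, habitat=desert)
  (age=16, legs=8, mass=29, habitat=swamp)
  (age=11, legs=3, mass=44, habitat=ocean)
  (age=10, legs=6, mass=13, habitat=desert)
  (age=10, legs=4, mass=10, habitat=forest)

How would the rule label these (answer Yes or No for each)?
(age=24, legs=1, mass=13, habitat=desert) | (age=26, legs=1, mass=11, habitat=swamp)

Every 'Yes' example satisfies: age ≥ 16 AND legs ≤ 3. None of the 'No' examples do.
(age=24, legs=1, mass=13, habitat=desert): age = 24, legs = 1 — qualifies, so Yes. (age=26, legs=1, mass=11, habitat=swamp): age = 26, legs = 1 — qualifies, so Yes.

Yes, Yes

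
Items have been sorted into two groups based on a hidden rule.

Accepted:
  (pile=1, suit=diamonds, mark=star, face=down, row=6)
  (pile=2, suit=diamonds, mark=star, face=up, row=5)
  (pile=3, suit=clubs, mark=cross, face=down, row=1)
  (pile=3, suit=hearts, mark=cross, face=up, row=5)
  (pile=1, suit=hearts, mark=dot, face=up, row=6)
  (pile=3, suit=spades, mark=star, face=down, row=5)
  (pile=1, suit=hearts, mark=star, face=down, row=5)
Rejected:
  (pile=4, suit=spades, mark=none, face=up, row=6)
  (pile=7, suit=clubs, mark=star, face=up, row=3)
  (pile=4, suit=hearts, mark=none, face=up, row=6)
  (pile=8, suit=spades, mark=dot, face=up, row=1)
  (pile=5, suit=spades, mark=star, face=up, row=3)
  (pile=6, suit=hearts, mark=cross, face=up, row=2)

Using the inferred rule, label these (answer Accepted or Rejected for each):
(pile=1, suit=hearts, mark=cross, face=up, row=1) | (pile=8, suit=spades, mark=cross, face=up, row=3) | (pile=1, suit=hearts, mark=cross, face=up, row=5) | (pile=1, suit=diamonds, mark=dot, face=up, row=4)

Accepted, Rejected, Accepted, Accepted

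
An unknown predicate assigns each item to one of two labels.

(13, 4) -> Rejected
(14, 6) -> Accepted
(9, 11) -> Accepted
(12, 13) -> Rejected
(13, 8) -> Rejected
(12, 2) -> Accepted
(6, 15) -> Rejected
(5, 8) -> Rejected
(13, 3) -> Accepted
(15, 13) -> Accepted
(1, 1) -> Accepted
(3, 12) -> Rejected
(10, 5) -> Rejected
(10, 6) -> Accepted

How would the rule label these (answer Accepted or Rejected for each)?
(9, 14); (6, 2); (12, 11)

Comparing the two groups points to one rule — sum is even.

Rejected, Accepted, Rejected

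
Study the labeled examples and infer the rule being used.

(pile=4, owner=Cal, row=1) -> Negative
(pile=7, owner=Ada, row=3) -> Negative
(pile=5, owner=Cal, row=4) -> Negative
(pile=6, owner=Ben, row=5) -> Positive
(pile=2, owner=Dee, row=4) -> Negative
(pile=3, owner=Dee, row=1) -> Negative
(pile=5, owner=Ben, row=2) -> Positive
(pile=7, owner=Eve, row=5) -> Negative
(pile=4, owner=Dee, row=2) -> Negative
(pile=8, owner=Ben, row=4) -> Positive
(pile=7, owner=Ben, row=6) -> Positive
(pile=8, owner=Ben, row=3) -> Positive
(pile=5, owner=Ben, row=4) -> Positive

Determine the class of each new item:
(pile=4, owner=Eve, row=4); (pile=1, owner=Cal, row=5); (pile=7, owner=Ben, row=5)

The common property of the 'Positive' items is: owner is Ben. No 'Negative' item has it.
(pile=4, owner=Eve, row=4) — owner is Eve, hence Negative. (pile=1, owner=Cal, row=5) — owner is Cal, hence Negative. (pile=7, owner=Ben, row=5) — owner is Ben, hence Positive.

Negative, Negative, Positive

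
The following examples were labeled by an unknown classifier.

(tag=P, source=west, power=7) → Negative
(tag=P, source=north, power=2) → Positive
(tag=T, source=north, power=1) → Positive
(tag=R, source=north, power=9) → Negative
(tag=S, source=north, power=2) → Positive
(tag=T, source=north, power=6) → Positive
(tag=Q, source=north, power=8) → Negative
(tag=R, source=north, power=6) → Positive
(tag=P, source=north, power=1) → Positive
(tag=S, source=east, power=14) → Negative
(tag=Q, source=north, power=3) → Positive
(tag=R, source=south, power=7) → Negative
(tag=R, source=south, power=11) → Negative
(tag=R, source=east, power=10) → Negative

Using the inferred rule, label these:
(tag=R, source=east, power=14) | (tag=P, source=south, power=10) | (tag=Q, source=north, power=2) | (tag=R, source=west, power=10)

The distinguishing property — power ≤ 6 — holds for all the 'Positive' cases and none of the 'Negative' cases.
(tag=R, source=east, power=14): power = 14 — doesn't qualify, so Negative.
(tag=P, source=south, power=10): power = 10 — doesn't qualify, so Negative.
(tag=Q, source=north, power=2): power = 2 — matches, so Positive.
(tag=R, source=west, power=10): power = 10 — doesn't qualify, so Negative.

Negative, Negative, Positive, Negative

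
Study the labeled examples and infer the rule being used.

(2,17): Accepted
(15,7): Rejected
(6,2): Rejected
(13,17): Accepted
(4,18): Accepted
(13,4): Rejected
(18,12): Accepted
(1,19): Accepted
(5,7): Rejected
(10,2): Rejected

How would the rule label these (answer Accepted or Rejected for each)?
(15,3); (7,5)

The rule appears to be: second ≥ 10.

Rejected, Rejected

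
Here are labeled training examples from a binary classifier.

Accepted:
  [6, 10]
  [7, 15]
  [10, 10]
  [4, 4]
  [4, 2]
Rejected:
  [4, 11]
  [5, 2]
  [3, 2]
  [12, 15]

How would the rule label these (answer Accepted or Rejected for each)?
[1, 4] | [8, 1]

Comparing the two groups points to one rule — sum is even.
[1, 4] — 1+4 = 5, hence Rejected. [8, 1] — 8+1 = 9, hence Rejected.

Rejected, Rejected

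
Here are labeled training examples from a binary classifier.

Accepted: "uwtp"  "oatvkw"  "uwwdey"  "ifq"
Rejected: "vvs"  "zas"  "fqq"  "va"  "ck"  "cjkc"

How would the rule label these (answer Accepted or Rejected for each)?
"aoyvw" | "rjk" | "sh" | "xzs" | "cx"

Accepted, Rejected, Rejected, Rejected, Rejected

The simplest hypothesis consistent with all the labels is: starts with a vowel.
"aoyvw": Accepted (starts with 'a').
"rjk": Rejected (starts with 'r').
"sh": Rejected (starts with 's').
"xzs": Rejected (starts with 'x').
"cx": Rejected (starts with 'c').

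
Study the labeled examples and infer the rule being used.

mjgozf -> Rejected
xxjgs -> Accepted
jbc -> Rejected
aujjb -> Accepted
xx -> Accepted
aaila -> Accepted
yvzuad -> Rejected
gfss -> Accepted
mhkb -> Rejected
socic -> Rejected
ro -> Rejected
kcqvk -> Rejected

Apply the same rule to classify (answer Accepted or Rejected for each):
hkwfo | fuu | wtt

Rejected, Accepted, Accepted

The pattern is that an item is 'Accepted' exactly when: has a double letter.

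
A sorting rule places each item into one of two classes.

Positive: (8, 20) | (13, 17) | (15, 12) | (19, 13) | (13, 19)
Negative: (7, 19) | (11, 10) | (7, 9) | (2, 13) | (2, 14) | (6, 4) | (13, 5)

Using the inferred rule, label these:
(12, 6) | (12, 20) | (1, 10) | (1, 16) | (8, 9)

Negative, Positive, Negative, Negative, Negative

Every 'Positive' example satisfies: sum ≥ 27. None of the 'Negative' examples do.
(12, 6): 12+6 = 18 — fails this test, so Negative.
(12, 20): 12+20 = 32 — passes, so Positive.
(1, 10): 1+10 = 11 — fails this test, so Negative.
(1, 16): 1+16 = 17 — fails this test, so Negative.
(8, 9): 8+9 = 17 — fails this test, so Negative.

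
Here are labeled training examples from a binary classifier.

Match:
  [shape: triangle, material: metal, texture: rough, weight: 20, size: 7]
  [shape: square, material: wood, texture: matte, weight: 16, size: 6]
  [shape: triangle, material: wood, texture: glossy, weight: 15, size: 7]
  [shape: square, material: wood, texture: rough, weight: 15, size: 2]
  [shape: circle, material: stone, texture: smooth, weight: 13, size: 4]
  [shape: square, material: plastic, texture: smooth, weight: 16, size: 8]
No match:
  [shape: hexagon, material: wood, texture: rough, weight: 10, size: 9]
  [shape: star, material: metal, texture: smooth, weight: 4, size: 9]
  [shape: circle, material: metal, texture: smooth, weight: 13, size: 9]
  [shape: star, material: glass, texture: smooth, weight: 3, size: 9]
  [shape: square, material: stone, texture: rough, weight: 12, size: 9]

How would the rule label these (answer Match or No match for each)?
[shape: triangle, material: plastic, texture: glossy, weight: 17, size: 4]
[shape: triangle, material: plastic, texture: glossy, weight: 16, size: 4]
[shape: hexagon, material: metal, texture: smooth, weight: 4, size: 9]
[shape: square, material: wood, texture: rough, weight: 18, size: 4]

Match, Match, No match, Match

The common property of the 'Match' items is: size ≤ 8. No 'No match' item has it.
[shape: triangle, material: plastic, texture: glossy, weight: 17, size: 4] → size = 4 → Match.
[shape: triangle, material: plastic, texture: glossy, weight: 16, size: 4] → size = 4 → Match.
[shape: hexagon, material: metal, texture: smooth, weight: 4, size: 9] → size = 9 → No match.
[shape: square, material: wood, texture: rough, weight: 18, size: 4] → size = 4 → Match.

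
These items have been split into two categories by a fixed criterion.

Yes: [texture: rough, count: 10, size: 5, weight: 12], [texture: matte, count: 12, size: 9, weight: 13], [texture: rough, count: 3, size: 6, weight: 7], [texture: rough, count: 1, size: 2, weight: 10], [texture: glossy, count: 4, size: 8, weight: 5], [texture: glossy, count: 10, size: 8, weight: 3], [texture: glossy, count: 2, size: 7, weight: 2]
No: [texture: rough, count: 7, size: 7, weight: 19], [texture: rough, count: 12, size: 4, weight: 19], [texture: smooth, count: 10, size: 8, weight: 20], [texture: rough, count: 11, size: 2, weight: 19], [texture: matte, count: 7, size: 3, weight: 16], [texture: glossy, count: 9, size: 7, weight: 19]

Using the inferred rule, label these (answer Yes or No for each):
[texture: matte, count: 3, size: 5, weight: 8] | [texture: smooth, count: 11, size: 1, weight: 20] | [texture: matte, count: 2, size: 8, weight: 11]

Yes, No, Yes

The pattern is that an item is 'Yes' exactly when: weight ≤ 13.
[texture: matte, count: 3, size: 5, weight: 8]: weight = 8, fits → Yes.
[texture: smooth, count: 11, size: 1, weight: 20]: weight = 20, lacks this property → No.
[texture: matte, count: 2, size: 8, weight: 11]: weight = 11, fits → Yes.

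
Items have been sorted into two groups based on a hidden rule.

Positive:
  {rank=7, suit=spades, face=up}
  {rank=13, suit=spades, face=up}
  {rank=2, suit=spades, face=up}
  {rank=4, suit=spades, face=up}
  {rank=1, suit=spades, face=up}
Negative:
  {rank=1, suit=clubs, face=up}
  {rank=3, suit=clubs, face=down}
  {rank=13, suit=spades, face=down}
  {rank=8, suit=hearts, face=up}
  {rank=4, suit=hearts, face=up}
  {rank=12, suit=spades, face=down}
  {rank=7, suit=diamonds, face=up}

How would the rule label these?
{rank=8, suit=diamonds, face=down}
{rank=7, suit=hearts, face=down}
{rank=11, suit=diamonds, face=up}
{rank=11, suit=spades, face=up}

Negative, Negative, Negative, Positive

'Positive' ⟺ face is up AND suit is spades.
{rank=8, suit=diamonds, face=down} — face is down, suit is diamonds, hence Negative. {rank=7, suit=hearts, face=down} — face is down, suit is hearts, hence Negative. {rank=11, suit=diamonds, face=up} — face is up, suit is diamonds, hence Negative. {rank=11, suit=spades, face=up} — face is up, suit is spades, hence Positive.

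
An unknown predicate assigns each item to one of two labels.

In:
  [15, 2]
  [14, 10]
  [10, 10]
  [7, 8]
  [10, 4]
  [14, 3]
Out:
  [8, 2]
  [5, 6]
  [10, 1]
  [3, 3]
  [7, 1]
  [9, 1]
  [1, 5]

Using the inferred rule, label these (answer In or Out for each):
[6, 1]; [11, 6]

Out, In

The rule appears to be: sum ≥ 14.
[6, 1] — 6+1 = 7, hence Out. [11, 6] — 11+6 = 17, hence In.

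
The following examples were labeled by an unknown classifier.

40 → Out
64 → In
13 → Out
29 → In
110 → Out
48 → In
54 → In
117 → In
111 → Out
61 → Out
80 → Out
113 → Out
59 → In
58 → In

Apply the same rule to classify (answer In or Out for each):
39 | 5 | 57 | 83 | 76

In, Out, In, In, In

All 'In' examples share one property — digit sum ≥ 9 — and every 'Out' example lacks it.
39 → digit sum 3+9 = 12 → In.
5 → digit sum 5 → Out.
57 → digit sum 5+7 = 12 → In.
83 → digit sum 8+3 = 11 → In.
76 → digit sum 7+6 = 13 → In.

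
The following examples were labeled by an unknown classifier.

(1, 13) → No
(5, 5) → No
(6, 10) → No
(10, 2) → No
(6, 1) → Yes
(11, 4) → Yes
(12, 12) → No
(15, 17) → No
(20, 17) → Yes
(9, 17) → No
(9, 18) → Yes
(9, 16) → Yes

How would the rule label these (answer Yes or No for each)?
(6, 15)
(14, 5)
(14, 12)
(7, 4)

Yes, Yes, No, Yes

Every 'Yes' example satisfies: sum is odd. None of the 'No' examples do.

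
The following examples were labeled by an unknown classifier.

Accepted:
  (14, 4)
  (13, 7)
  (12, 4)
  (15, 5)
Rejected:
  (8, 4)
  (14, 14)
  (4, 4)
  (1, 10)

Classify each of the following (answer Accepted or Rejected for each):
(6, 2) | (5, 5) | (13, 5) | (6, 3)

Rejected, Rejected, Accepted, Rejected

The classifier is using: first > second AND sum ≥ 16.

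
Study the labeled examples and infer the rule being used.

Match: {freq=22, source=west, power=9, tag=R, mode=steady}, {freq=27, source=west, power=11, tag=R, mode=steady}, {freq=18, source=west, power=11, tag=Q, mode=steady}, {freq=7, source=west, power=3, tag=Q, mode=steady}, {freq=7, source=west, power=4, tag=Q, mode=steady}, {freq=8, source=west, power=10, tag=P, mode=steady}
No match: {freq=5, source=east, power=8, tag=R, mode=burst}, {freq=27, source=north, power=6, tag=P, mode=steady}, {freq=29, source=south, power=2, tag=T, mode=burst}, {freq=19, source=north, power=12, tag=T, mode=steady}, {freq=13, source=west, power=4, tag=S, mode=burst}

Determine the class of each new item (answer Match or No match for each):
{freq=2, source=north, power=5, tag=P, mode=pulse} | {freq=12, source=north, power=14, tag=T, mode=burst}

The distinguishing property — mode is steady AND source is west — holds for all the 'Match' cases and none of the 'No match' cases.
{freq=2, source=north, power=5, tag=P, mode=pulse} → mode is pulse, source is north → No match.
{freq=12, source=north, power=14, tag=T, mode=burst} → mode is burst, source is north → No match.

No match, No match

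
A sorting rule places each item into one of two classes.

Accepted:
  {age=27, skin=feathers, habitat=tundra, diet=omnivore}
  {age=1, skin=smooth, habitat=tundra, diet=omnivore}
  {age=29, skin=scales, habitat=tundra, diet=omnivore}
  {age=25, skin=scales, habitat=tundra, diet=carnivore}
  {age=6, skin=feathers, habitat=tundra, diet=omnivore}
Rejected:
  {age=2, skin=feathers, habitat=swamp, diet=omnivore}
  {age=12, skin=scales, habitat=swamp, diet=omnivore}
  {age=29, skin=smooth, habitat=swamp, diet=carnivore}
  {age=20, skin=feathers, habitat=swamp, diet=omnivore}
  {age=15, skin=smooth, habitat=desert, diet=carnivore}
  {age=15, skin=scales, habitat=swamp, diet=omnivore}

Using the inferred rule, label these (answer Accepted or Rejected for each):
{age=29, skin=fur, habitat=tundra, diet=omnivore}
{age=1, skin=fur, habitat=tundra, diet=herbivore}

Accepted, Accepted

The distinguishing property — habitat is tundra — holds for all the 'Accepted' cases and none of the 'Rejected' cases.
{age=29, skin=fur, habitat=tundra, diet=omnivore} → habitat is tundra → Accepted. {age=1, skin=fur, habitat=tundra, diet=herbivore} → habitat is tundra → Accepted.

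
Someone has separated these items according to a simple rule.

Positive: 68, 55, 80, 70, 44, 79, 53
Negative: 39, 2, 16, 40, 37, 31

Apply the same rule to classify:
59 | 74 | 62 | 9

Positive, Positive, Positive, Negative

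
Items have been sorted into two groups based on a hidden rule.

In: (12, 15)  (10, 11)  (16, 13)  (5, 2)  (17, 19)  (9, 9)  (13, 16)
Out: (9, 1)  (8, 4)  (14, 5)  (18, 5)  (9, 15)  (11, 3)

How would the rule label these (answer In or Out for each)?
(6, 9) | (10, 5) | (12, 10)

In, Out, In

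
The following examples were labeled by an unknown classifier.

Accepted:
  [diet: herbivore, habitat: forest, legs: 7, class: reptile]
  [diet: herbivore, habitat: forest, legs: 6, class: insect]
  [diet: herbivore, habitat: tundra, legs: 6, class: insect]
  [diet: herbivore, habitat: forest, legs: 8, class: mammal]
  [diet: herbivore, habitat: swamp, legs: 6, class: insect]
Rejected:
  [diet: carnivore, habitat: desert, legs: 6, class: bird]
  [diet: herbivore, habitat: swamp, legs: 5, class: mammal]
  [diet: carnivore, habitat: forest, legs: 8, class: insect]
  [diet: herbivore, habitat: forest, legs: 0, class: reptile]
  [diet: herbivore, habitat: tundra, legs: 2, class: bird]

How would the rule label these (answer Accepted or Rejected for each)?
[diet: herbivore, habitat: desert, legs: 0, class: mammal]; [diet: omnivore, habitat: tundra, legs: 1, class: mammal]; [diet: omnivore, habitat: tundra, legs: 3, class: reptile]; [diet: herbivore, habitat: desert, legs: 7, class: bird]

Rejected, Rejected, Rejected, Accepted

The common property of the 'Accepted' items is: diet is herbivore AND legs ≥ 6. No 'Rejected' item has it.
[diet: herbivore, habitat: desert, legs: 0, class: mammal]: diet is herbivore, legs = 0 — fails the rule, so Rejected. [diet: omnivore, habitat: tundra, legs: 1, class: mammal]: diet is omnivore, legs = 1 — fails the rule, so Rejected. [diet: omnivore, habitat: tundra, legs: 3, class: reptile]: diet is omnivore, legs = 3 — fails the rule, so Rejected. [diet: herbivore, habitat: desert, legs: 7, class: bird]: diet is herbivore, legs = 7 — matches, so Accepted.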